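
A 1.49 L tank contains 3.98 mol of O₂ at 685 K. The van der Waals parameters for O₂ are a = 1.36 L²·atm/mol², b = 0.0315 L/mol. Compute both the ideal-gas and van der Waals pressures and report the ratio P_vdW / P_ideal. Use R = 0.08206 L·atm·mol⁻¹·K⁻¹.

Ideal: P_ideal = nRT/V = (3.98)(0.08206)(685)/1.49 = 150.148 atm
vdW: P = nRT/(V − nb) − a n²/V² = 223.720/1.36463 − 21.5429/2.22010 = 163.942 − 9.70357 = 154.238 atm
Ratio = 154.238/150.148 = 1.027

P_vdW / P_ideal ≈ 1.027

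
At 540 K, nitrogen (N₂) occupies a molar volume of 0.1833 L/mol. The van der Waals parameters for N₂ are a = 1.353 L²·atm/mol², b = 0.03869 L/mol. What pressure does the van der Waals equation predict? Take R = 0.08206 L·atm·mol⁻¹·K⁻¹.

P ≈ 266.2 atm

P = RT/(V_m − b) − a/V_m²
RT/(V_m − b) = (0.08206)(540)/(0.1833 − 0.03869) = 44.312/0.14461 = 306.42 atm
a/V_m² = 1.353/(0.1833)² = 40.269 atm
P = 306.42 − 40.269 = 266.2 atm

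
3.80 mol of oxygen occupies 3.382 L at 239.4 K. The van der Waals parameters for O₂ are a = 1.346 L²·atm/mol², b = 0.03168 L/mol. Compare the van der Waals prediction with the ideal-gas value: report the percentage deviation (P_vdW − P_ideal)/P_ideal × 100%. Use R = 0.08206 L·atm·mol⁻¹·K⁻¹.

Ideal: P_ideal = nRT/V = (3.80)(0.08206)(239.4)/3.382 = 22.0732 atm
vdW: P = nRT/(V − nb) − a n²/V² = 74.6516/3.26162 − 19.4362/11.4379 = 22.8879 − 1.69928 = 21.1886 atm
% deviation = (21.1886 − 22.0732)/22.0732 × 100% = -4.01%

-4.01 %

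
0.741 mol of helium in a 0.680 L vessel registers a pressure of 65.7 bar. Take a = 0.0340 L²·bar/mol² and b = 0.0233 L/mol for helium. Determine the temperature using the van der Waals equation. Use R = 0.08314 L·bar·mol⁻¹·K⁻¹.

T ≈ 707.2 K

T = (P + a n²/V²)(V − nb)/(nR)
P + a n²/V² = 65.7 + (0.0340)(0.741)²/(0.680)² = 65.740 bar
V − nb = 0.680 − (0.741)(0.0233) = 0.66273 L
T = (65.740)(0.66273)/((0.741)(0.08314)) = 707.2 K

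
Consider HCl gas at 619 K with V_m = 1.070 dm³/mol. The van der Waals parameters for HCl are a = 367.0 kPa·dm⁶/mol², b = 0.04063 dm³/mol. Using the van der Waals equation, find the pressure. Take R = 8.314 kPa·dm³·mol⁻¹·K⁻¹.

P ≈ 4679 kPa

P = RT/(V_m − b) − a/V_m²
RT/(V_m − b) = (8.314)(619)/(1.070 − 0.04063) = 5146.4/1.0294 = 4999.4 kPa
a/V_m² = 367.0/(1.070)² = 320.55 kPa
P = 4999.4 − 320.55 = 4679 kPa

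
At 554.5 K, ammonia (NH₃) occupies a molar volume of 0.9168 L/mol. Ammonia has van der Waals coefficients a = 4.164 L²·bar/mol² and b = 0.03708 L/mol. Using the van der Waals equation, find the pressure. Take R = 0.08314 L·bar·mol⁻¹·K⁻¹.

P = RT/(V_m − b) − a/V_m²
RT/(V_m − b) = (0.08314)(554.5)/(0.9168 − 0.03708) = 46.101/0.87972 = 52.404 bar
a/V_m² = 4.164/(0.9168)² = 4.9541 bar
P = 52.404 − 4.9541 = 47.45 bar

P ≈ 47.45 bar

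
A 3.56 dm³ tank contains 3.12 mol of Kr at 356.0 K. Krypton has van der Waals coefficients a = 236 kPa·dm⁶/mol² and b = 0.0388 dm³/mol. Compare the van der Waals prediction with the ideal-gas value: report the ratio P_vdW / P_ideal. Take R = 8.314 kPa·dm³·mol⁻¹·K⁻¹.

Ideal: P_ideal = nRT/V = (3.12)(8.314)(356.0)/3.56 = 2593.97 kPa
vdW: P = nRT/(V − nb) − a n²/V² = 9234.53/3.43894 − 2297.32/12.6736 = 2685.28 − 181.268 = 2504.01 kPa
Ratio = 2504.01/2593.97 = 0.9653

P_vdW / P_ideal ≈ 0.9653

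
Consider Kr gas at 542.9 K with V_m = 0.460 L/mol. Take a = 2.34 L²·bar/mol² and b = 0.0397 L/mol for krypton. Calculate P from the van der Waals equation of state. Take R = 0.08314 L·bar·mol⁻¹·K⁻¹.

P = RT/(V_m − b) − a/V_m²
RT/(V_m − b) = (0.08314)(542.9)/(0.460 − 0.0397) = 45.137/0.42030 = 107.39 bar
a/V_m² = 2.34/(0.460)² = 11.059 bar
P = 107.39 − 11.059 = 96.33 bar

P ≈ 96.33 bar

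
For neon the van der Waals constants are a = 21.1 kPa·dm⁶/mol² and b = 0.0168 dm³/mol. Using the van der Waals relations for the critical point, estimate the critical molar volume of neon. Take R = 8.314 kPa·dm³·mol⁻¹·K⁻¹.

V_m,c ≈ 0.05040 dm³/mol

For a van der Waals gas, V_m,c = 3b.
V_m,c = 3×0.0168 = 0.05040 dm³/mol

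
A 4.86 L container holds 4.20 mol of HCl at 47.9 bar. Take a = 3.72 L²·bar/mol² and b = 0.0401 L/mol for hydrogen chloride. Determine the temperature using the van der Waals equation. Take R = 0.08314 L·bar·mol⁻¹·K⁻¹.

T = (P + a n²/V²)(V − nb)/(nR)
P + a n²/V² = 47.9 + (3.72)(4.20)²/(4.86)² = 50.678 bar
V − nb = 4.86 − (4.20)(0.0401) = 4.6916 L
T = (50.678)(4.6916)/((4.20)(0.08314)) = 680.9 K

T ≈ 680.9 K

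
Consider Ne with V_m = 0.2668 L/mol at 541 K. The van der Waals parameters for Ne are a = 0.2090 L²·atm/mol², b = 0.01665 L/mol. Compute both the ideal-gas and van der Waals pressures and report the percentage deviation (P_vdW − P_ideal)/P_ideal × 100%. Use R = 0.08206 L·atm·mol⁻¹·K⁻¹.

Ideal: P_ideal = RT/V_m = (0.08206)(541)/0.2668 = 166.396 atm
vdW: P = RT/(V_m − b) − a/V_m² = 44.3945/0.250150 − 0.2090/0.0711822 = 177.472 − 2.93613 = 174.536 atm
% deviation = (174.536 − 166.396)/166.396 × 100% = 4.89%

4.89 %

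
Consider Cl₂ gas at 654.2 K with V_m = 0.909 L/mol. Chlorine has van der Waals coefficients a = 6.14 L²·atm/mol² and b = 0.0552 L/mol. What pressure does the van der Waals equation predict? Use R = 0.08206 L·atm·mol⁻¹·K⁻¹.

P ≈ 55.45 atm

P = RT/(V_m − b) − a/V_m²
RT/(V_m − b) = (0.08206)(654.2)/(0.909 − 0.0552) = 53.684/0.85380 = 62.877 atm
a/V_m² = 6.14/(0.909)² = 7.4309 atm
P = 62.877 − 7.4309 = 55.45 atm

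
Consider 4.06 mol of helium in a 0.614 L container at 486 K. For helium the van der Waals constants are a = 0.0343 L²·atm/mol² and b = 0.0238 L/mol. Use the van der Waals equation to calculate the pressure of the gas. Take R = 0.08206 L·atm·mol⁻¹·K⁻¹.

P ≈ 311.5 atm

P = nRT/(V − nb) − a n²/V²
nRT/(V − nb) = (4.06)(0.08206)(486)/(0.614 − 4.06×0.0238) = 161.92/0.51737 = 312.97 atm
a n²/V² = (0.0343)(4.06)²/(0.614)² = 1.4997 atm
P = 312.97 − 1.4997 = 311.5 atm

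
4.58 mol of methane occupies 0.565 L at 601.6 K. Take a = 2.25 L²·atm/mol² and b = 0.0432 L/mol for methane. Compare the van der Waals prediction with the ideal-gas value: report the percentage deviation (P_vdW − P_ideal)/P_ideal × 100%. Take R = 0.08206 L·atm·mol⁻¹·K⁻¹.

16.95 %

Ideal: P_ideal = nRT/V = (4.58)(0.08206)(601.6)/0.565 = 400.181 atm
vdW: P = nRT/(V − nb) − a n²/V² = 226.102/0.367144 − 47.1969/0.319225 = 615.840 − 147.848 = 467.992 atm
% deviation = (467.992 − 400.181)/400.181 × 100% = 16.95%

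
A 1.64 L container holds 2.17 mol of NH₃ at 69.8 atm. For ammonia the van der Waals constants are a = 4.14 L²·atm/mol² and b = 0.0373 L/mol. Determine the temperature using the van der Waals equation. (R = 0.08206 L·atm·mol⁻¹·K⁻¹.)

T ≈ 674.6 K

T = (P + a n²/V²)(V − nb)/(nR)
P + a n²/V² = 69.8 + (4.14)(2.17)²/(1.64)² = 77.048 atm
V − nb = 1.64 − (2.17)(0.0373) = 1.5591 L
T = (77.048)(1.5591)/((2.17)(0.08206)) = 674.6 K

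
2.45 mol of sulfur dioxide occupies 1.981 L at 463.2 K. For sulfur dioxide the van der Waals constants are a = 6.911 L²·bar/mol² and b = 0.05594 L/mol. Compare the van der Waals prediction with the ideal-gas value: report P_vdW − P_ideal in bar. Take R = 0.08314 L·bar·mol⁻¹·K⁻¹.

Ideal: P_ideal = nRT/V = (2.45)(0.08314)(463.2)/1.981 = 47.6278 bar
vdW: P = nRT/(V − nb) − a n²/V² = 94.3506/1.84395 − 41.4833/3.92436 = 51.1677 − 10.5707 = 40.5970 bar
ΔP = 40.5970 − 47.6278 = -7.031 bar

ΔP ≈ -7.031 bar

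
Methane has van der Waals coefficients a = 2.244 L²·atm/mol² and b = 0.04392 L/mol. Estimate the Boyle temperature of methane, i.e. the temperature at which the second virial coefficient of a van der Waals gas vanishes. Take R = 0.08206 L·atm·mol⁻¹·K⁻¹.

T_B ≈ 622.6 K

For a van der Waals gas the second virial coefficient B₂ = b − a/(RT) vanishes at T_B = a/(Rb).
T_B = 2.244/(0.08206×0.04392) = 2.244/0.0036041 = 622.6 K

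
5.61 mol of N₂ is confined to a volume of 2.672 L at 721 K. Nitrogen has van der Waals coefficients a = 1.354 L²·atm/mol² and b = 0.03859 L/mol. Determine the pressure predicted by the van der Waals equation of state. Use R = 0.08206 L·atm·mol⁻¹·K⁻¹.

P ≈ 129.2 atm

P = nRT/(V − nb) − a n²/V²
nRT/(V − nb) = (5.61)(0.08206)(721)/(2.672 − 5.61×0.03859) = 331.92/2.4555 = 135.17 atm
a n²/V² = (1.354)(5.61)²/(2.672)² = 5.9686 atm
P = 135.17 − 5.9686 = 129.2 atm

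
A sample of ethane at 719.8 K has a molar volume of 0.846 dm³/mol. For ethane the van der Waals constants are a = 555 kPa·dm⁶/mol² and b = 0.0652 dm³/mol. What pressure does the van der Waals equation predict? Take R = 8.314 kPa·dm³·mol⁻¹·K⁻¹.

P ≈ 6889 kPa

P = RT/(V_m − b) − a/V_m²
RT/(V_m − b) = (8.314)(719.8)/(0.846 − 0.0652) = 5984.4/0.78080 = 7664.4 kPa
a/V_m² = 555/(0.846)² = 775.45 kPa
P = 7664.4 − 775.45 = 6889 kPa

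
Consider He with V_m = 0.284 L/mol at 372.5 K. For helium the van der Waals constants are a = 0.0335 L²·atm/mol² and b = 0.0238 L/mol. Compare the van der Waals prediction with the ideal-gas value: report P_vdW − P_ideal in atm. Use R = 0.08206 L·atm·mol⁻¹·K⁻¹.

ΔP ≈ 9.43 atm

Ideal: P_ideal = RT/V_m = (0.08206)(372.5)/0.284 = 107.632 atm
vdW: P = RT/(V_m − b) − a/V_m² = 30.5674/0.260200 − 0.0335/0.0806560 = 117.477 − 0.415344 = 117.062 atm
ΔP = 117.062 − 107.632 = 9.43 atm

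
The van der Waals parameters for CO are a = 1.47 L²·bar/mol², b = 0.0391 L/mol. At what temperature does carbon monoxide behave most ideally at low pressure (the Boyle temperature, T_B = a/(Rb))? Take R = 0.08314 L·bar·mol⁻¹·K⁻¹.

For a van der Waals gas the second virial coefficient B₂ = b − a/(RT) vanishes at T_B = a/(Rb).
T_B = 1.47/(0.08314×0.0391) = 1.47/0.0032508 = 452.2 K

T_B ≈ 452.2 K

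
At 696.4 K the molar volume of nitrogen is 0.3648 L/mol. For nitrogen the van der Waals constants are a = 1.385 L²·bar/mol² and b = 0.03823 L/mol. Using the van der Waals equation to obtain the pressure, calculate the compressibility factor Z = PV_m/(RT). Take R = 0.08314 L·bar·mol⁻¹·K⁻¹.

P = RT/(V_m − b) − a/V_m² = (0.08314)(696.4)/(0.3648 − 0.03823) − 1.385/(0.3648)²
  = 57.899/0.32657 − 10.407 = 177.29 − 10.407 = 166.88 bar
Z = PV_m/(RT) = (166.88)(0.3648)/((0.08314)(696.4)) = 60.878/57.899 = 1.051

Z ≈ 1.051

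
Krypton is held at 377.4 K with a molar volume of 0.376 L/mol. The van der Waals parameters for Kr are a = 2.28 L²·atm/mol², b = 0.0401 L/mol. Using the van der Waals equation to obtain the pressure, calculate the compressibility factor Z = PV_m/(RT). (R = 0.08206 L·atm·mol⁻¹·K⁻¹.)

Z ≈ 0.9236

P = RT/(V_m − b) − a/V_m² = (0.08206)(377.4)/(0.376 − 0.0401) − 2.28/(0.376)²
  = 30.969/0.33590 − 16.127 = 92.197 − 16.127 = 76.070 atm
Z = PV_m/(RT) = (76.070)(0.376)/((0.08206)(377.4)) = 28.602/30.969 = 0.9236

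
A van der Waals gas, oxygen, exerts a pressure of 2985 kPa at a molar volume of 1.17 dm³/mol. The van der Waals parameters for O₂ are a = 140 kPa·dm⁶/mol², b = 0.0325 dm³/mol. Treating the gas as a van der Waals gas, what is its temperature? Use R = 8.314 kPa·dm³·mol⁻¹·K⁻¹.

T ≈ 422.4 K

T = (P + a/V_m²)(V_m − b)/R
P + a/V_m² = 2985 + 140/(1.17)² = 3087.3 kPa
V_m − b = 1.17 − 0.0325 = 1.1375 dm³/mol
T = (3087.3)(1.1375)/8.314 = 422.4 K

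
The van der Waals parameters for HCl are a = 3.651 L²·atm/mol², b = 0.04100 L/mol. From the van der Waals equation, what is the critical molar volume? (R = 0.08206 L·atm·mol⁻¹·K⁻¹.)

For a van der Waals gas, V_m,c = 3b.
V_m,c = 3×0.04100 = 0.1230 L/mol

V_m,c ≈ 0.1230 L/mol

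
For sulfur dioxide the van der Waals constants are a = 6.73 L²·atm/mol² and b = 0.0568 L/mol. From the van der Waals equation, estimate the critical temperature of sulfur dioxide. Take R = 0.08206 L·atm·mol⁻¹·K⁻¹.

For a van der Waals gas, T_c = 8a/(27Rb).
T_c = 8×6.73/(27×0.08206×0.0568) = 53.840/0.12585 = 427.8 K

T_c ≈ 427.8 K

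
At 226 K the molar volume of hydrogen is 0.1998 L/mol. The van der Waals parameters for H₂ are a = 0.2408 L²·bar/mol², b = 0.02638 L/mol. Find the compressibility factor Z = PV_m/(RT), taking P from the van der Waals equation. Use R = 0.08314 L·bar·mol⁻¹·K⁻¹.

Z ≈ 1.088

P = RT/(V_m − b) − a/V_m² = (0.08314)(226)/(0.1998 − 0.02638) − 0.2408/(0.1998)²
  = 18.790/0.17342 − 6.0321 = 108.35 − 6.0321 = 102.32 bar
Z = PV_m/(RT) = (102.32)(0.1998)/((0.08314)(226)) = 20.444/18.790 = 1.088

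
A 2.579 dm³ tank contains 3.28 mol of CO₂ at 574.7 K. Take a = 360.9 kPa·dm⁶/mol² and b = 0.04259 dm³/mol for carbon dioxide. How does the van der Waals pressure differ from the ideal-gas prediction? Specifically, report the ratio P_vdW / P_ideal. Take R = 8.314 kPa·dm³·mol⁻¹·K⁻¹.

P_vdW / P_ideal ≈ 0.9612

Ideal: P_ideal = nRT/V = (3.28)(8.314)(574.7)/2.579 = 6076.78 kPa
vdW: P = nRT/(V − nb) − a n²/V² = 15672.0/2.43930 − 3882.71/6.65124 = 6424.79 − 583.757 = 5841.03 kPa
Ratio = 5841.03/6076.78 = 0.9612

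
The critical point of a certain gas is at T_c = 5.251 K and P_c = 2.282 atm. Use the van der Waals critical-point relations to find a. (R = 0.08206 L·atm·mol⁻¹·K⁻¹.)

From T_c = 8a/(27Rb) and P_c = a/(27b²): a = 27 R² T_c²/(64 P_c).
a = 27×(0.08206)²×(5.251)²/(64×2.282) = 5.0132/146.05 = 0.03433 L²·atm/mol²

a ≈ 0.03433 L²·atm/mol²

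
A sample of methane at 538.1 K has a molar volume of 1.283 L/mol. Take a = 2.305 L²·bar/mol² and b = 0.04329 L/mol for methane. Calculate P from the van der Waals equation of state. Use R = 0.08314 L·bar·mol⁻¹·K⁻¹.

P = RT/(V_m − b) − a/V_m²
RT/(V_m − b) = (0.08314)(538.1)/(1.283 − 0.04329) = 44.738/1.2397 = 36.088 bar
a/V_m² = 2.305/(1.283)² = 1.4003 bar
P = 36.088 − 1.4003 = 34.69 bar

P ≈ 34.69 bar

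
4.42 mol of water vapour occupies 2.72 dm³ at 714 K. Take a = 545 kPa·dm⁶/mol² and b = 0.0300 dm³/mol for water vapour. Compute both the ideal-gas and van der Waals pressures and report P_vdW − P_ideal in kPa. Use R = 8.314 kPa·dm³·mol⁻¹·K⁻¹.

Ideal: P_ideal = nRT/V = (4.42)(8.314)(714)/2.72 = 9646.32 kPa
vdW: P = nRT/(V − nb) − a n²/V² = 26238.0/2.58740 − 10647.3/7.39840 = 10140.7 − 1439.14 = 8701.6 kPa
ΔP = 8701.6 − 9646.32 = -945 kPa

ΔP ≈ -945 kPa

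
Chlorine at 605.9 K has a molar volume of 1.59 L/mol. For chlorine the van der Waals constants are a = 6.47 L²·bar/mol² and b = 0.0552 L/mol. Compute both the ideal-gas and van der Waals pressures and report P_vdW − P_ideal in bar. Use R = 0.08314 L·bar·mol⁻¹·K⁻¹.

Ideal: P_ideal = RT/V_m = (0.08314)(605.9)/1.59 = 31.6821 bar
vdW: P = RT/(V_m − b) − a/V_m² = 50.3745/1.53480 − 6.47/2.52810 = 32.8215 − 2.55923 = 30.2623 bar
ΔP = 30.2623 − 31.6821 = -1.420 bar

ΔP ≈ -1.420 bar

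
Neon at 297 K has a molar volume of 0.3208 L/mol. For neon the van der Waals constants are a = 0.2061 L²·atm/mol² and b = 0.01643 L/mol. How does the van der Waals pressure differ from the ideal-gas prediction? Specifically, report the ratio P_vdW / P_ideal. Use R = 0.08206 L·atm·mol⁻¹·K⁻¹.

Ideal: P_ideal = RT/V_m = (0.08206)(297)/0.3208 = 75.9720 atm
vdW: P = RT/(V_m − b) − a/V_m² = 24.3718/0.304370 − 0.2061/0.102913 = 80.0729 − 2.00266 = 78.0702 atm
Ratio = 78.0702/75.9720 = 1.028

P_vdW / P_ideal ≈ 1.028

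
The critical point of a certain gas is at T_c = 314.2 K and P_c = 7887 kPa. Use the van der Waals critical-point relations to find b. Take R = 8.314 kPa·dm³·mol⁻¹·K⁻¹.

From T_c = 8a/(27Rb) and P_c = a/(27b²): b = R T_c/(8 P_c).
b = (8.314)(314.2)/(8×7887) = 2612.3/63096 = 0.04140 dm³/mol

b ≈ 0.04140 dm³/mol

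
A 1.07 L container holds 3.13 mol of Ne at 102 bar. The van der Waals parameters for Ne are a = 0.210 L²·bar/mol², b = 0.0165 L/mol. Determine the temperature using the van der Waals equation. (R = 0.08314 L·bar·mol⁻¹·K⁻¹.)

T ≈ 406.2 K

T = (P + a n²/V²)(V − nb)/(nR)
P + a n²/V² = 102 + (0.210)(3.13)²/(1.07)² = 103.80 bar
V − nb = 1.07 − (3.13)(0.0165) = 1.0184 L
T = (103.80)(1.0184)/((3.13)(0.08314)) = 406.2 K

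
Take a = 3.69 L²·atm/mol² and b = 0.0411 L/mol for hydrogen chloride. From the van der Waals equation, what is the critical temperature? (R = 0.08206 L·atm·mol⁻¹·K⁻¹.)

T_c ≈ 324.2 K

For a van der Waals gas, T_c = 8a/(27Rb).
T_c = 8×3.69/(27×0.08206×0.0411) = 29.520/0.091062 = 324.2 K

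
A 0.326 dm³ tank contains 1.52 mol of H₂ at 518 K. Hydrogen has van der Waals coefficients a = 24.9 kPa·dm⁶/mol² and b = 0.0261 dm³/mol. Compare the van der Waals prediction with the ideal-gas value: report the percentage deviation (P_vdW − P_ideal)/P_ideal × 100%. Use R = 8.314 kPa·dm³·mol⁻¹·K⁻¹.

Ideal: P_ideal = nRT/V = (1.52)(8.314)(518)/0.326 = 20080.1 kPa
vdW: P = nRT/(V − nb) − a n²/V² = 6546.11/0.286328 − 57.5290/0.106276 = 22862.3 − 541.317 = 22321.0 kPa
% deviation = (22321.0 − 20080.1)/20080.1 × 100% = 11.16%

11.16 %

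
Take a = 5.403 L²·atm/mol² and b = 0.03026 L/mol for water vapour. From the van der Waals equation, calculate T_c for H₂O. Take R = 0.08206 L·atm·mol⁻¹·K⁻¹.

T_c ≈ 644.7 K

For a van der Waals gas, T_c = 8a/(27Rb).
T_c = 8×5.403/(27×0.08206×0.03026) = 43.224/0.067045 = 644.7 K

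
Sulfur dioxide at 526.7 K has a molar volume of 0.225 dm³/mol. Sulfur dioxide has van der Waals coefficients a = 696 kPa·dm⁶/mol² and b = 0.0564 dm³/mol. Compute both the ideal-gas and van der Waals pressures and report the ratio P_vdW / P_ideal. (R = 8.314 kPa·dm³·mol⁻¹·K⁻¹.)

P_vdW / P_ideal ≈ 0.6281

Ideal: P_ideal = RT/V_m = (8.314)(526.7)/0.225 = 19462.2 kPa
vdW: P = RT/(V_m − b) − a/V_m² = 4378.98/0.168600 − 696/0.0506250 = 25972.6 − 13748.1 = 12224.5 kPa
Ratio = 12224.5/19462.2 = 0.6281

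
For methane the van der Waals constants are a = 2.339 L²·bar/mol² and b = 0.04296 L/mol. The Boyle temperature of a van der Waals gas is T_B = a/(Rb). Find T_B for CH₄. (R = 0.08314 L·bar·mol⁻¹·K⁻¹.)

For a van der Waals gas the second virial coefficient B₂ = b − a/(RT) vanishes at T_B = a/(Rb).
T_B = 2.339/(0.08314×0.04296) = 2.339/0.0035717 = 654.9 K

T_B ≈ 654.9 K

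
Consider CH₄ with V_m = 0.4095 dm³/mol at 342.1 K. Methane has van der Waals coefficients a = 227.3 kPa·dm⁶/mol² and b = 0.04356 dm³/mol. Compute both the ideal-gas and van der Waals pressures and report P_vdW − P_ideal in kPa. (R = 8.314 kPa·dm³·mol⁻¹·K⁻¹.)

Ideal: P_ideal = RT/V_m = (8.314)(342.1)/0.4095 = 6945.59 kPa
vdW: P = RT/(V_m − b) − a/V_m² = 2844.22/0.365940 − 227.3/0.167690 = 7772.37 − 1355.48 = 6416.89 kPa
ΔP = 6416.89 − 6945.59 = -528.7 kPa

ΔP ≈ -528.7 kPa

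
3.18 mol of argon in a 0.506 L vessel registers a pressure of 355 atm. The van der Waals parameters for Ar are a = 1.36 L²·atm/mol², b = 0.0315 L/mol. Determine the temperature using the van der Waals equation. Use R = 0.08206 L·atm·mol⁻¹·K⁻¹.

T = (P + a n²/V²)(V − nb)/(nR)
P + a n²/V² = 355 + (1.36)(3.18)²/(0.506)² = 408.71 atm
V − nb = 0.506 − (3.18)(0.0315) = 0.40583 L
T = (408.71)(0.40583)/((3.18)(0.08206)) = 635.6 K

T ≈ 635.6 K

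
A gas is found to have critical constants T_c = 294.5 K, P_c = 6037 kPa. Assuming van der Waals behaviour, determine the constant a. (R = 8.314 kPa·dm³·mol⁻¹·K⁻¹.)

From T_c = 8a/(27Rb) and P_c = a/(27b²): a = 27 R² T_c²/(64 P_c).
a = 27×(8.314)²×(294.5)²/(64×6037) = 161865541/386368 = 418.9 kPa·dm⁶/mol²

a ≈ 418.9 kPa·dm⁶/mol²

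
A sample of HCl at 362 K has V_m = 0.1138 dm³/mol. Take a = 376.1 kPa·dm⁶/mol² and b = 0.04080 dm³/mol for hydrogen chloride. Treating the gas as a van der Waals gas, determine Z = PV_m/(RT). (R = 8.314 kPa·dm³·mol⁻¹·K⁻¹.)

Z ≈ 0.4608

P = RT/(V_m − b) − a/V_m² = (8.314)(362)/(0.1138 − 0.04080) − 376.1/(0.1138)²
  = 3009.7/0.073000 − 29041 = 41229 − 29041 = 12188 kPa
Z = PV_m/(RT) = (12188)(0.1138)/((8.314)(362)) = 1387.0/3009.7 = 0.4608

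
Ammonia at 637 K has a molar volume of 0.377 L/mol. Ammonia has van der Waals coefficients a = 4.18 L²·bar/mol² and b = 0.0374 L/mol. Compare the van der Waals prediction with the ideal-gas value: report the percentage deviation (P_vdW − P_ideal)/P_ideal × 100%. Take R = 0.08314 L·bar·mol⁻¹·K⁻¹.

Ideal: P_ideal = RT/V_m = (0.08314)(637)/0.377 = 140.478 bar
vdW: P = RT/(V_m − b) − a/V_m² = 52.9602/0.339600 − 4.18/0.142129 = 155.949 − 29.4099 = 126.539 bar
% deviation = (126.539 − 140.478)/140.478 × 100% = -9.92%

-9.92 %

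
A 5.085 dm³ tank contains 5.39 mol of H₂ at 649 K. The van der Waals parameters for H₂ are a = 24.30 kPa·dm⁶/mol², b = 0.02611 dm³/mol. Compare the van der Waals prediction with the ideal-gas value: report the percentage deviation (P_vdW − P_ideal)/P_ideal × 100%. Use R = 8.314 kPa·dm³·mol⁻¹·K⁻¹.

2.37 %

Ideal: P_ideal = nRT/V = (5.39)(8.314)(649)/5.085 = 5719.43 kPa
vdW: P = nRT/(V − nb) − a n²/V² = 29083.3/4.94427 − 705.966/25.8572 = 5882.22 − 27.3025 = 5854.92 kPa
% deviation = (5854.92 − 5719.43)/5719.43 × 100% = 2.37%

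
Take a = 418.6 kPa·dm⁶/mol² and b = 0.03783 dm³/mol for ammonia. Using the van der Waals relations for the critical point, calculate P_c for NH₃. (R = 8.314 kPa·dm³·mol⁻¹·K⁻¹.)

P_c ≈ 10833 kPa

For a van der Waals gas, P_c = a/(27b²).
P_c = 418.6/(27×(0.03783)²) = 418.6/0.038640 = 10833 kPa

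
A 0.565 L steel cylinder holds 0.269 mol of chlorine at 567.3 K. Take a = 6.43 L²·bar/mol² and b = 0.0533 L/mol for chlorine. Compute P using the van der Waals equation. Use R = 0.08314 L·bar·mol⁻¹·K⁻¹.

P ≈ 21.58 bar

P = nRT/(V − nb) − a n²/V²
nRT/(V − nb) = (0.269)(0.08314)(567.3)/(0.565 − 0.269×0.0533) = 12.687/0.55066 = 23.040 bar
a n²/V² = (6.43)(0.269)²/(0.565)² = 1.4575 bar
P = 23.040 − 1.4575 = 21.58 bar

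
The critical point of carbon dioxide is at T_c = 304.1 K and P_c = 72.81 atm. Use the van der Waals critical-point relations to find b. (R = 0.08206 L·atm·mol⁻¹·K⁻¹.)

b ≈ 0.04284 L/mol

From T_c = 8a/(27Rb) and P_c = a/(27b²): b = R T_c/(8 P_c).
b = (0.08206)(304.1)/(8×72.81) = 24.954/582.48 = 0.04284 L/mol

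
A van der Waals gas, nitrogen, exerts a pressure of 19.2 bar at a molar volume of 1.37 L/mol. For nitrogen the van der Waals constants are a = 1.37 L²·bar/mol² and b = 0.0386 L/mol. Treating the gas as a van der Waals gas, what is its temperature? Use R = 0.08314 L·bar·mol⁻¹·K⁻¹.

T ≈ 319.2 K

T = (P + a/V_m²)(V_m − b)/R
P + a/V_m² = 19.2 + 1.37/(1.37)² = 19.930 bar
V_m − b = 1.37 − 0.0386 = 1.3314 L/mol
T = (19.930)(1.3314)/0.08314 = 319.2 K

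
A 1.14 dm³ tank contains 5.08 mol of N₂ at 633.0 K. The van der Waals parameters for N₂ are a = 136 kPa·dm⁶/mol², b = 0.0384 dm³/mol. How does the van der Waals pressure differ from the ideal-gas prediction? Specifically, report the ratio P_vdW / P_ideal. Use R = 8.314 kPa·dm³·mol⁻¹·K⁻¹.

Ideal: P_ideal = nRT/V = (5.08)(8.314)(633.0)/1.14 = 23451.6 kPa
vdW: P = nRT/(V − nb) − a n²/V² = 26734.8/0.944928 − 3509.67/1.29960 = 28292.9 − 2700.58 = 25592.3 kPa
Ratio = 25592.3/23451.6 = 1.091

P_vdW / P_ideal ≈ 1.091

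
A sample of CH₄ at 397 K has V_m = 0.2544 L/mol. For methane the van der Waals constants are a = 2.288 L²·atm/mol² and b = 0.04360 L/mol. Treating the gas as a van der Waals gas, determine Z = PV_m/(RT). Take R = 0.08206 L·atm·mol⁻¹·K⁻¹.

P = RT/(V_m − b) − a/V_m² = (0.08206)(397)/(0.2544 − 0.04360) − 2.288/(0.2544)²
  = 32.578/0.21080 − 35.353 = 154.54 − 35.353 = 119.19 atm
Z = PV_m/(RT) = (119.19)(0.2544)/((0.08206)(397)) = 30.322/32.578 = 0.9308

Z ≈ 0.9308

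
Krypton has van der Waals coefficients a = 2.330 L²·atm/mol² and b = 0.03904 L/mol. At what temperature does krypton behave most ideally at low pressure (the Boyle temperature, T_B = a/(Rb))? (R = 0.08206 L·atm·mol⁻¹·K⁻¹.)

For a van der Waals gas the second virial coefficient B₂ = b − a/(RT) vanishes at T_B = a/(Rb).
T_B = 2.330/(0.08206×0.03904) = 2.330/0.0032036 = 727.3 K

T_B ≈ 727.3 K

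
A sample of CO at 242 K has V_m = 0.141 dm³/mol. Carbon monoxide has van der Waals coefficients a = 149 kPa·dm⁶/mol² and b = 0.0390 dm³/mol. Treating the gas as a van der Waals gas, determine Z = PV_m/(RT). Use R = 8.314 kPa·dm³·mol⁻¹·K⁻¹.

Z ≈ 0.8571

P = RT/(V_m − b) − a/V_m² = (8.314)(242)/(0.141 − 0.0390) − 149/(0.141)²
  = 2012.0/0.10200 − 7494.6 = 19725 − 7494.6 = 12230 kPa
Z = PV_m/(RT) = (12230)(0.141)/((8.314)(242)) = 1724.4/2012.0 = 0.8571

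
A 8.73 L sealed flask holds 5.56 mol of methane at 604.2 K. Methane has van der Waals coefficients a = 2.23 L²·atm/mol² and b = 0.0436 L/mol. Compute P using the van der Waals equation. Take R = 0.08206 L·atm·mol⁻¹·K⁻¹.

P ≈ 31.57 atm

P = nRT/(V − nb) − a n²/V²
nRT/(V − nb) = (5.56)(0.08206)(604.2)/(8.73 − 5.56×0.0436) = 275.67/8.4876 = 32.479 atm
a n²/V² = (2.23)(5.56)²/(8.73)² = 0.90454 atm
P = 32.479 − 0.90454 = 31.57 atm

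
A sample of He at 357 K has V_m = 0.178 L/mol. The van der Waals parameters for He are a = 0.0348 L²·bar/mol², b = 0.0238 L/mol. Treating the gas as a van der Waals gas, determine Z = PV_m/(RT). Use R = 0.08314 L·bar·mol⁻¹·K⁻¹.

P = RT/(V_m − b) − a/V_m² = (0.08314)(357)/(0.178 − 0.0238) − 0.0348/(0.178)²
  = 29.681/0.15420 − 1.0983 = 192.48 − 1.0983 = 191.38 bar
Z = PV_m/(RT) = (191.38)(0.178)/((0.08314)(357)) = 34.066/29.681 = 1.148

Z ≈ 1.148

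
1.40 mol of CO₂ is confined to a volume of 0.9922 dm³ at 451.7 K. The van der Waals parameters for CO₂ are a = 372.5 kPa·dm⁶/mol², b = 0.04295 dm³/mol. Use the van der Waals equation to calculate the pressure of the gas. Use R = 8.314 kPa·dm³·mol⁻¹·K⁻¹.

P ≈ 4899 kPa

P = nRT/(V − nb) − a n²/V²
nRT/(V − nb) = (1.40)(8.314)(451.7)/(0.9922 − 1.40×0.04295) = 5257.6/0.93207 = 5640.8 kPa
a n²/V² = (372.5)(1.40)²/(0.9922)² = 741.62 kPa
P = 5640.8 − 741.62 = 4899 kPa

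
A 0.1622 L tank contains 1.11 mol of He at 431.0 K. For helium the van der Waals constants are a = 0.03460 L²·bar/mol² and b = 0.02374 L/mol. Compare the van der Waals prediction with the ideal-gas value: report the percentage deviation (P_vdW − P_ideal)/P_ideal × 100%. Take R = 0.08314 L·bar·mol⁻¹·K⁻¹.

Ideal: P_ideal = nRT/V = (1.11)(0.08314)(431.0)/0.1622 = 245.222 bar
vdW: P = nRT/(V − nb) − a n²/V² = 39.7750/0.135849 − 0.0426307/0.0263088 = 292.788 − 1.62040 = 291.168 bar
% deviation = (291.168 − 245.222)/245.222 × 100% = 18.74%

18.74 %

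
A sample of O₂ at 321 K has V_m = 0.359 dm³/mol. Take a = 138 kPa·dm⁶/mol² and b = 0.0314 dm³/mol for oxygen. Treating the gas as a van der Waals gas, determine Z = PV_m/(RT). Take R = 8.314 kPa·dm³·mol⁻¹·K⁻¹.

P = RT/(V_m − b) − a/V_m² = (8.314)(321)/(0.359 − 0.0314) − 138/(0.359)²
  = 2668.8/0.32760 − 1070.8 = 8146.5 − 1070.8 = 7075.7 kPa
Z = PV_m/(RT) = (7075.7)(0.359)/((8.314)(321)) = 2540.2/2668.8 = 0.9518

Z ≈ 0.9518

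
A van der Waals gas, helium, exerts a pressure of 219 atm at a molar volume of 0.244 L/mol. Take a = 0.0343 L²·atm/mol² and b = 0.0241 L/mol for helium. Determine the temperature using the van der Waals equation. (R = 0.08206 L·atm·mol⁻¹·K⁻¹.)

T = (P + a/V_m²)(V_m − b)/R
P + a/V_m² = 219 + 0.0343/(0.244)² = 219.58 atm
V_m − b = 0.244 − 0.0241 = 0.21990 L/mol
T = (219.58)(0.21990)/0.08206 = 588.4 K

T ≈ 588.4 K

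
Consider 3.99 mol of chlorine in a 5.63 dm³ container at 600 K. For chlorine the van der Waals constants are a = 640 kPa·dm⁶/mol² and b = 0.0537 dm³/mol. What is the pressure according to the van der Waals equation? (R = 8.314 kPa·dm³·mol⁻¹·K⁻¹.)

P ≈ 3354 kPa

P = nRT/(V − nb) − a n²/V²
nRT/(V − nb) = (3.99)(8.314)(600)/(5.63 − 3.99×0.0537) = 19904/5.4157 = 3675.2 kPa
a n²/V² = (640)(3.99)²/(5.63)² = 321.45 kPa
P = 3675.2 − 321.45 = 3354 kPa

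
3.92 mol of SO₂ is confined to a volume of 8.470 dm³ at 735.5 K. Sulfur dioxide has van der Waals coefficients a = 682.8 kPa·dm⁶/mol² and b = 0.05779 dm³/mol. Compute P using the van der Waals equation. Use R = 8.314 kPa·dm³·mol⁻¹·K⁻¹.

P ≈ 2762 kPa

P = nRT/(V − nb) − a n²/V²
nRT/(V − nb) = (3.92)(8.314)(735.5)/(8.470 − 3.92×0.05779) = 23971/8.2435 = 2907.9 kPa
a n²/V² = (682.8)(3.92)²/(8.470)² = 146.25 kPa
P = 2907.9 − 146.25 = 2762 kPa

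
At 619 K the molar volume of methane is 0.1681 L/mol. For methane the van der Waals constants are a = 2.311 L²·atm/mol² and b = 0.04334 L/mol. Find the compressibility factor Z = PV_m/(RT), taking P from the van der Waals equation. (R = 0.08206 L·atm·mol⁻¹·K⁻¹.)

P = RT/(V_m − b) − a/V_m² = (0.08206)(619)/(0.1681 − 0.04334) − 2.311/(0.1681)²
  = 50.795/0.12476 − 81.783 = 407.14 − 81.783 = 325.36 atm
Z = PV_m/(RT) = (325.36)(0.1681)/((0.08206)(619)) = 54.693/50.795 = 1.077

Z ≈ 1.077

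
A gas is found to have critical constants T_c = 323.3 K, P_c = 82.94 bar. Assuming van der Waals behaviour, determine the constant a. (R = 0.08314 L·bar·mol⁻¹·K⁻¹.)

a ≈ 3.675 L²·bar/mol²

From T_c = 8a/(27Rb) and P_c = a/(27b²): a = 27 R² T_c²/(64 P_c).
a = 27×(0.08314)²×(323.3)²/(64×82.94) = 19507/5308.2 = 3.675 L²·bar/mol²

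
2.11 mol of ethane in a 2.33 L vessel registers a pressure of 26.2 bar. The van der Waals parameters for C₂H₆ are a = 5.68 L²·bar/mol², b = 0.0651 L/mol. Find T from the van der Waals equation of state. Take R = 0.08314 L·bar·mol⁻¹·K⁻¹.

T ≈ 385.7 K

T = (P + a n²/V²)(V − nb)/(nR)
P + a n²/V² = 26.2 + (5.68)(2.11)²/(2.33)² = 30.858 bar
V − nb = 2.33 − (2.11)(0.0651) = 2.1926 L
T = (30.858)(2.1926)/((2.11)(0.08314)) = 385.7 K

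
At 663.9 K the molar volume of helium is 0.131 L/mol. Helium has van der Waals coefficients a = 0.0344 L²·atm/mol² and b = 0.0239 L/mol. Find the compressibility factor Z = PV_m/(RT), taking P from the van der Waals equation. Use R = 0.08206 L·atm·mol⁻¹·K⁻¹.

Z ≈ 1.218

P = RT/(V_m − b) − a/V_m² = (0.08206)(663.9)/(0.131 − 0.0239) − 0.0344/(0.131)²
  = 54.480/0.10710 − 2.0045 = 508.68 − 2.0045 = 506.68 atm
Z = PV_m/(RT) = (506.68)(0.131)/((0.08206)(663.9)) = 66.375/54.480 = 1.218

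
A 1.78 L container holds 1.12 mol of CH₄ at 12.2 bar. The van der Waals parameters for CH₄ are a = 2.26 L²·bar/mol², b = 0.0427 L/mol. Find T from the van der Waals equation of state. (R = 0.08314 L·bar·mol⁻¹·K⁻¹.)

T = (P + a n²/V²)(V − nb)/(nR)
P + a n²/V² = 12.2 + (2.26)(1.12)²/(1.78)² = 13.095 bar
V − nb = 1.78 − (1.12)(0.0427) = 1.7322 L
T = (13.095)(1.7322)/((1.12)(0.08314)) = 243.6 K

T ≈ 243.6 K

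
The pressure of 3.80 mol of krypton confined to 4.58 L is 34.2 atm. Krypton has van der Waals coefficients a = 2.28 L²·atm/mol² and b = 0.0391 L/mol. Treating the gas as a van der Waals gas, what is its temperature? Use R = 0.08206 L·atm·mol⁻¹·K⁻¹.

T ≈ 508.3 K

T = (P + a n²/V²)(V − nb)/(nR)
P + a n²/V² = 34.2 + (2.28)(3.80)²/(4.58)² = 35.770 atm
V − nb = 4.58 − (3.80)(0.0391) = 4.4314 L
T = (35.770)(4.4314)/((3.80)(0.08206)) = 508.3 K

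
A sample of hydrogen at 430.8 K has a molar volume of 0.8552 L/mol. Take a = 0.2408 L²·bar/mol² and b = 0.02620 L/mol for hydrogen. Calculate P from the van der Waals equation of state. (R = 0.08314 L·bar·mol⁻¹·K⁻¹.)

P = RT/(V_m − b) − a/V_m²
RT/(V_m − b) = (0.08314)(430.8)/(0.8552 − 0.02620) = 35.817/0.82900 = 43.205 bar
a/V_m² = 0.2408/(0.8552)² = 0.32925 bar
P = 43.205 − 0.32925 = 42.88 bar

P ≈ 42.88 bar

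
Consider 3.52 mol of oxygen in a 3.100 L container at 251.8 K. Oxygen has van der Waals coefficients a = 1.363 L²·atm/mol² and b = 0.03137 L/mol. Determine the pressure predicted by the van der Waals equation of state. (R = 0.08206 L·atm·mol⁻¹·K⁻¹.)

P ≈ 22.57 atm

P = nRT/(V − nb) − a n²/V²
nRT/(V − nb) = (3.52)(0.08206)(251.8)/(3.100 − 3.52×0.03137) = 72.733/2.9896 = 24.329 atm
a n²/V² = (1.363)(3.52)²/(3.100)² = 1.7573 atm
P = 24.329 − 1.7573 = 22.57 atm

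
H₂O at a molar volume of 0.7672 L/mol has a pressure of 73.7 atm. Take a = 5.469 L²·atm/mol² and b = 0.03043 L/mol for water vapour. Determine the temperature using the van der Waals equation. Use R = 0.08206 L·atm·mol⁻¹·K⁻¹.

T ≈ 745.1 K

T = (P + a/V_m²)(V_m − b)/R
P + a/V_m² = 73.7 + 5.469/(0.7672)² = 82.992 atm
V_m − b = 0.7672 − 0.03043 = 0.73677 L/mol
T = (82.992)(0.73677)/0.08206 = 745.1 K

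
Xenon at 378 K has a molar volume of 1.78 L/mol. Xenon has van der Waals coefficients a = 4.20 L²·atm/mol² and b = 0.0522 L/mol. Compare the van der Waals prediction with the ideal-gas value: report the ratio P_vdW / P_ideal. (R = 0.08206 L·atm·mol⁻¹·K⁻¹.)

P_vdW / P_ideal ≈ 0.9541

Ideal: P_ideal = RT/V_m = (0.08206)(378)/1.78 = 17.4262 atm
vdW: P = RT/(V_m − b) − a/V_m² = 31.0187/1.72780 − 4.20/3.16840 = 17.9527 − 1.32559 = 16.6271 atm
Ratio = 16.6271/17.4262 = 0.9541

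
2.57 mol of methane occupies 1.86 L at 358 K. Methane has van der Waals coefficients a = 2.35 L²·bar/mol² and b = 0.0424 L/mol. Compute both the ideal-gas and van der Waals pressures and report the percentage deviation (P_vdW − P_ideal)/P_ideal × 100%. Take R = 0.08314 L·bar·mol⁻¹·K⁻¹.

Ideal: P_ideal = nRT/V = (2.57)(0.08314)(358)/1.86 = 41.1257 bar
vdW: P = nRT/(V − nb) − a n²/V² = 76.4938/1.75103 − 15.5215/3.45960 = 43.6850 − 4.48650 = 39.1985 bar
% deviation = (39.1985 − 41.1257)/41.1257 × 100% = -4.69%

-4.69 %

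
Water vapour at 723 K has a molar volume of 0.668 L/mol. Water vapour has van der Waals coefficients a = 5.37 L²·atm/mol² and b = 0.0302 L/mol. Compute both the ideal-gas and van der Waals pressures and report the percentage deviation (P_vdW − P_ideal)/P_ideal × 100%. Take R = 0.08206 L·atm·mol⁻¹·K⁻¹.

Ideal: P_ideal = RT/V_m = (0.08206)(723)/0.668 = 88.8164 atm
vdW: P = RT/(V_m − b) − a/V_m² = 59.3294/0.637800 − 5.37/0.446224 = 93.0220 − 12.0343 = 80.9877 atm
% deviation = (80.9877 − 88.8164)/88.8164 × 100% = -8.81%

-8.81 %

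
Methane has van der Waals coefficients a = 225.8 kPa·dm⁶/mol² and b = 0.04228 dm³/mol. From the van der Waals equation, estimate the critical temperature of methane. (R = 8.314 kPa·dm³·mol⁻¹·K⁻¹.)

For a van der Waals gas, T_c = 8a/(27Rb).
T_c = 8×225.8/(27×8.314×0.04228) = 1806.4/9.4909 = 190.3 K

T_c ≈ 190.3 K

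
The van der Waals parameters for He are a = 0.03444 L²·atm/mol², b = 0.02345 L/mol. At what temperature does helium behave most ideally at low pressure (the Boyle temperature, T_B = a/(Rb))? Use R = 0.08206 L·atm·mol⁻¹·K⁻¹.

For a van der Waals gas the second virial coefficient B₂ = b − a/(RT) vanishes at T_B = a/(Rb).
T_B = 0.03444/(0.08206×0.02345) = 0.03444/0.0019243 = 17.90 K

T_B ≈ 17.90 K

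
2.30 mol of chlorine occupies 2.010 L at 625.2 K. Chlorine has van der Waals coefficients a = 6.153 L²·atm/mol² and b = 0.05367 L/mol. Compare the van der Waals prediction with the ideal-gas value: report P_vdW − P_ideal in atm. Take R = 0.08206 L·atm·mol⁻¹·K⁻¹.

Ideal: P_ideal = nRT/V = (2.30)(0.08206)(625.2)/2.010 = 58.7060 atm
vdW: P = nRT/(V − nb) − a n²/V² = 117.999/1.88656 − 32.5494/4.04010 = 62.5472 − 8.05658 = 54.4906 atm
ΔP = 54.4906 − 58.7060 = -4.215 atm

ΔP ≈ -4.215 atm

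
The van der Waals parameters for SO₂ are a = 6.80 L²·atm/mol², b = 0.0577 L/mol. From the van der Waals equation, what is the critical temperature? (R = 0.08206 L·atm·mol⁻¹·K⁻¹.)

For a van der Waals gas, T_c = 8a/(27Rb).
T_c = 8×6.80/(27×0.08206×0.0577) = 54.400/0.12784 = 425.5 K

T_c ≈ 425.5 K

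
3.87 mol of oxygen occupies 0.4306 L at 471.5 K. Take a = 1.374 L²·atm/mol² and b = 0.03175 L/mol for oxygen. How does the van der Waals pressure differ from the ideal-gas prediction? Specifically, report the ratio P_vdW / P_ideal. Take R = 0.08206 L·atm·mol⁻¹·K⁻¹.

Ideal: P_ideal = nRT/V = (3.87)(0.08206)(471.5)/0.4306 = 347.736 atm
vdW: P = nRT/(V − nb) − a n²/V² = 149.735/0.307728 − 20.5783/0.185416 = 486.582 − 110.984 = 375.598 atm
Ratio = 375.598/347.736 = 1.080

P_vdW / P_ideal ≈ 1.080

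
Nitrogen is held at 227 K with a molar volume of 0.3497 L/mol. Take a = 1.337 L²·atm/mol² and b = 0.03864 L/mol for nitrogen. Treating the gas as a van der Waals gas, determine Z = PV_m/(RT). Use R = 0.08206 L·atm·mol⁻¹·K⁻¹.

P = RT/(V_m − b) − a/V_m² = (0.08206)(227)/(0.3497 − 0.03864) − 1.337/(0.3497)²
  = 18.628/0.31106 − 10.933 = 59.886 − 10.933 = 48.953 atm
Z = PV_m/(RT) = (48.953)(0.3497)/((0.08206)(227)) = 17.119/18.628 = 0.9190

Z ≈ 0.9190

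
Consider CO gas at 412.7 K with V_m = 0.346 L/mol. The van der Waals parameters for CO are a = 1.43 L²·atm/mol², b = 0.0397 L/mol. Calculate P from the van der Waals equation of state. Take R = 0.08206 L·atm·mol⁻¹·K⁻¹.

P ≈ 98.62 atm

P = RT/(V_m − b) − a/V_m²
RT/(V_m − b) = (0.08206)(412.7)/(0.346 − 0.0397) = 33.866/0.30630 = 110.56 atm
a/V_m² = 1.43/(0.346)² = 11.945 atm
P = 110.56 − 11.945 = 98.62 atm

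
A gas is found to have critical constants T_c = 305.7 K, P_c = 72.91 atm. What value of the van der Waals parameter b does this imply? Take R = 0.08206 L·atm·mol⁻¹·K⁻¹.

From T_c = 8a/(27Rb) and P_c = a/(27b²): b = R T_c/(8 P_c).
b = (0.08206)(305.7)/(8×72.91) = 25.086/583.28 = 0.04301 L/mol

b ≈ 0.04301 L/mol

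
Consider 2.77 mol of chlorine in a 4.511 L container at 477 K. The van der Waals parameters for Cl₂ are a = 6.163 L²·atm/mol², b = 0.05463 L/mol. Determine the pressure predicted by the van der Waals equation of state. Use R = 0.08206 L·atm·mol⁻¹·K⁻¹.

P = nRT/(V − nb) − a n²/V²
nRT/(V − nb) = (2.77)(0.08206)(477)/(4.511 − 2.77×0.05463) = 108.43/4.3597 = 24.871 atm
a n²/V² = (6.163)(2.77)²/(4.511)² = 2.3238 atm
P = 24.871 − 2.3238 = 22.55 atm

P ≈ 22.55 atm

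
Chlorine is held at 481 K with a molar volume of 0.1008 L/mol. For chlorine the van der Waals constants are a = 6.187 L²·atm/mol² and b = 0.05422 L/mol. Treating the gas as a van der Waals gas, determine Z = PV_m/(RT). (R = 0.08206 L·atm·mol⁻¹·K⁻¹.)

Z ≈ 0.6090

P = RT/(V_m − b) − a/V_m² = (0.08206)(481)/(0.1008 − 0.05422) − 6.187/(0.1008)²
  = 39.471/0.046580 − 608.92 = 847.38 − 608.92 = 238.46 atm
Z = PV_m/(RT) = (238.46)(0.1008)/((0.08206)(481)) = 24.037/39.471 = 0.6090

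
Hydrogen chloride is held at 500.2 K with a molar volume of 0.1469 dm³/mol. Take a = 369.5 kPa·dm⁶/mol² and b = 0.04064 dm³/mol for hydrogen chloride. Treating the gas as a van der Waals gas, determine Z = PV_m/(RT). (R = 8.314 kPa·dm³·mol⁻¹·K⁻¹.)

Z ≈ 0.7776

P = RT/(V_m − b) − a/V_m² = (8.314)(500.2)/(0.1469 − 0.04064) − 369.5/(0.1469)²
  = 4158.7/0.10626 − 17123 = 39137 − 17123 = 22014 kPa
Z = PV_m/(RT) = (22014)(0.1469)/((8.314)(500.2)) = 3233.9/4158.7 = 0.7776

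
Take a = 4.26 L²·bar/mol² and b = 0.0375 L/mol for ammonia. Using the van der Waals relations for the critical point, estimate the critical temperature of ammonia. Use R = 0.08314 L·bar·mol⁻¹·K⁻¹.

T_c ≈ 404.9 K

For a van der Waals gas, T_c = 8a/(27Rb).
T_c = 8×4.26/(27×0.08314×0.0375) = 34.080/0.084179 = 404.9 K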